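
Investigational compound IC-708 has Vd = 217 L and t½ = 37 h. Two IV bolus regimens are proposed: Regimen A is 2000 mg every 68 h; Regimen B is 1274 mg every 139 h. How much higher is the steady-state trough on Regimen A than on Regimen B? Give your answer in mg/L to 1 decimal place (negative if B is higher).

3.1 mg/L

Regimen A: f = (1/2)^(68/37) ≈ 0.2797; Cmin,ss = (2000/217)·f/(1−f) ≈ 3.579 mg/L.
Regimen B: f = (1/2)^(139/37) ≈ 0.0740; Cmin,ss = (1274/217)·f/(1−f) ≈ 0.469 mg/L.
Difference ≈ 3.579 − 0.469 ≈ 3.110 mg/L.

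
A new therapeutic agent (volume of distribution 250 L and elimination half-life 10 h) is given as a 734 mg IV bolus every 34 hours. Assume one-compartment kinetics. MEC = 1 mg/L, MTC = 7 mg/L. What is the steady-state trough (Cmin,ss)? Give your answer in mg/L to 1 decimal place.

0.3 mg/L

k = ln2/t½ = ln2/10 ≈ 0.069315 h⁻¹; fraction remaining f = e^(−kτ) = e^(−0.069315×34) ≈ 0.0947.
At steady state, accumulation factor R = 1/(1 − e^(−kτ)) ≈ 1.1046.
Single-dose peak C₀ = D/Vd = 734/250 ≈ 2.936 mg/L.
Cmax,ss = C₀/(1 − f) ≈ 2.936/0.9053 ≈ 3.243 mg/L.
One interval later, Cmin,ss = Cmax,ss·e^(−kτ) ≈ 3.243 × 0.0947 ≈ 0.307 mg/L.
Trough 0.3 mg/L vs MEC 1 mg/L: subtherapeutic.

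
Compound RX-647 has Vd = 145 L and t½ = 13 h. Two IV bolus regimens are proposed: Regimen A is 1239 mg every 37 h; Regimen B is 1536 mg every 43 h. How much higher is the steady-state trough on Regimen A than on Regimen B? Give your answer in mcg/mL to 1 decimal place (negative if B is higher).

Regimen A: f = (1/2)^(37/13) ≈ 0.1391; Cmin,ss = (1239/145)·f/(1−f) ≈ 1.381 mcg/mL.
Regimen B: f = (1/2)^(43/13) ≈ 0.1010; Cmin,ss = (1536/145)·f/(1−f) ≈ 1.190 mcg/mL.
Difference ≈ 1.381 − 1.190 ≈ 0.191 mcg/mL.

0.2 mcg/mL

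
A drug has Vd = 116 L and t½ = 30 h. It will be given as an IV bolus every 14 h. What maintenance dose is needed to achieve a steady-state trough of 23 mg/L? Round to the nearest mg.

τ/t½ = 14/30 ≈ 0.46667, so f = (1/2)^(14/30) ≈ 0.723635.
Cmin,ss = (D/Vd)·f/(1−f), so D = Cmin,ss·Vd·(1−f)/f.
D = 23 × 116 × (1−f)/f ≈ 23 × 116 × 0.38191 ≈ 1018.94 mg.

1019 mg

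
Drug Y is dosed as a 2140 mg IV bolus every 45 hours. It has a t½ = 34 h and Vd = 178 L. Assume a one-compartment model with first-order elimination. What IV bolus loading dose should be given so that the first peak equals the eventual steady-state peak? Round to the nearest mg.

3564 mg

f = (1/2)^(45/34) ≈ 0.399556; accumulation ratio R = 1/(1−f) ≈ 1.66543.
Loading dose to hit Cmax,ss on first dose: D_load = D_maint·R ≈ 2140 × 1.66543 ≈ 3564.02 mg.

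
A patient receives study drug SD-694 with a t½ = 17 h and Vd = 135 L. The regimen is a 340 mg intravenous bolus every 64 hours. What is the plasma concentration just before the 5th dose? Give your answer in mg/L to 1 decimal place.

0.2 mg/L

f = (1/2)^(τ/t½) = (1/2)^(64/17) ≈ 0.0736.
C₀ = D/Vd = 340/135 ≈ 2.519 mg/L.
Before the 5th dose, 4 doses have been given. Superposition: Cmin = C₀·(f + f² + … + f^4).
≈ 2.519 × (0.0736 + 0.0054 + 0.0004 + 0.0000) ≈ 2.519 × 0.0794 ≈ 0.200 mg/L.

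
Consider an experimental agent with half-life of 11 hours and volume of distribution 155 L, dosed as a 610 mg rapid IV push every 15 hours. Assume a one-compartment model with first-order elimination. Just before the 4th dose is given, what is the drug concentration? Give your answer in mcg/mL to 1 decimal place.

f = (1/2)^(τ/t½) = (1/2)^(15/11) ≈ 0.3886.
C₀ = D/Vd = 610/155 ≈ 3.935 mcg/mL.
Before the 4th dose, 3 doses have been given. Superposition: Cmin = C₀·(f + f² + … + f^3).
≈ 3.935 × (0.3886 + 0.1510 + 0.0587) ≈ 3.935 × 0.5983 ≈ 2.354 mcg/mL.

2.4 mcg/mL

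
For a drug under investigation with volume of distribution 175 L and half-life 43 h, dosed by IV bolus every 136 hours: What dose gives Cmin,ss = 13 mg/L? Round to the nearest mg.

τ/t½ = 136/43 ≈ 3.1628, so f = (1/2)^(136/43) ≈ 0.111662.
Cmin,ss = (D/Vd)·f/(1−f), so D = Cmin,ss·Vd·(1−f)/f.
D = 13 × 175 × (1−f)/f ≈ 13 × 175 × 7.95560 ≈ 18098.99 mg.

18099 mg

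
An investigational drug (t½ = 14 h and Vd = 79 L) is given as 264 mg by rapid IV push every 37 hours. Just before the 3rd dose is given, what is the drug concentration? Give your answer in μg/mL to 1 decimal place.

0.6 μg/mL

f = (1/2)^(τ/t½) = (1/2)^(37/14) ≈ 0.1601.
C₀ = D/Vd = 264/79 ≈ 3.342 μg/mL.
Before the 3rd dose, 2 doses have been given. Superposition: Cmin = C₀·(f + f²).
≈ 3.342 × (0.1601 + 0.0256) ≈ 3.342 × 0.1857 ≈ 0.621 μg/mL.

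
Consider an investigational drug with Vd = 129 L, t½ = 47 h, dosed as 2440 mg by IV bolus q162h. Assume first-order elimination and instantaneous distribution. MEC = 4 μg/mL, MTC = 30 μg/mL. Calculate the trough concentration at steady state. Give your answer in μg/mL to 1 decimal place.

1.9 μg/mL

Over one 162-h interval, 162/47 ≈ 3.4468 half-lives elapse, leaving f ≈ 0.0917 of each dose.
Accumulation ratio R = 1/(1 − f) ≈ 1/0.9083 ≈ 1.1010.
Single-dose peak C₀ = D/Vd = 2440/129 ≈ 18.915 μg/mL.
Cmax,ss = C₀/(1 − f) ≈ 18.915/0.9083 ≈ 20.825 μg/mL.
Steady-state trough Cmin,ss = Cmax,ss·f ≈ 20.825 × 0.0917 ≈ 1.910 μg/mL.
Trough 1.9 μg/mL vs MEC 4 μg/mL: subtherapeutic.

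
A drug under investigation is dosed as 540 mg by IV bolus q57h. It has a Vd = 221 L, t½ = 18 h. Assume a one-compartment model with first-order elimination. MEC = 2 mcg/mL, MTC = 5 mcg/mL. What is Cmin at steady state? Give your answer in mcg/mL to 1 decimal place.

τ/t½ = 57/18 ≈ 3.1667, so fraction remaining f = (1/2)^(57/18) ≈ 0.1114.
Single-dose peak C₀ = D/Vd = 540/221 ≈ 2.443 mcg/mL.
Steady-state trough Cmin,ss = C₀·f/(1−f) ≈ 2.443 × 0.1114/0.8886 ≈ 0.306 mcg/mL.
Trough 0.3 mcg/mL vs MEC 2 mcg/mL: subtherapeutic.

0.3 mcg/mL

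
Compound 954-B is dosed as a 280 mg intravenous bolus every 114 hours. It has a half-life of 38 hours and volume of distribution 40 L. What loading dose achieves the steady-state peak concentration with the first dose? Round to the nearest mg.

f = (1/2)^(114/38) ≈ 0.125000; accumulation ratio R = 1/(1−f) ≈ 1.14286.
Loading dose to hit Cmax,ss on first dose: D_load = D_maint·R ≈ 280 × 1.14286 ≈ 320.00 mg.

320 mg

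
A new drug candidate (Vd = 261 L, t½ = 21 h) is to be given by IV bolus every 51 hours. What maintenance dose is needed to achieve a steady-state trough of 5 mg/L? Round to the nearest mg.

τ/t½ = 51/21 ≈ 2.4286, so f = (1/2)^(51/21) ≈ 0.185749.
Cmin,ss = (D/Vd)·f/(1−f), so D = Cmin,ss·Vd·(1−f)/f.
D = 5 × 261 × (1−f)/f ≈ 5 × 261 × 4.38361 ≈ 5720.61 mg.

5721 mg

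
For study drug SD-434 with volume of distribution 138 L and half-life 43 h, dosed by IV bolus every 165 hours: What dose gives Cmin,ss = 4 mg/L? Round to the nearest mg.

τ/t½ = 165/43 ≈ 3.8372, so f = (1/2)^(165/43) ≈ 0.069966.
Cmin,ss = (D/Vd)·f/(1−f), so D = Cmin,ss·Vd·(1−f)/f.
D = 4 × 138 × (1−f)/f ≈ 4 × 138 × 13.29266 ≈ 7337.55 mg.

7338 mg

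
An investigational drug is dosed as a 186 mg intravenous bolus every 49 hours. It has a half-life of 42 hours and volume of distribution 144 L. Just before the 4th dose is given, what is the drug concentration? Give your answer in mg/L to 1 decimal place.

f = (1/2)^(τ/t½) = (1/2)^(49/42) ≈ 0.4454.
C₀ = D/Vd = 186/144 ≈ 1.292 mg/L.
Before the 4th dose, 3 doses have been given. Superposition: Cmin = C₀·(f + f² + … + f^3).
≈ 1.292 × (0.4454 + 0.1984 + 0.0884) ≈ 1.292 × 0.7322 ≈ 0.946 mg/L.

0.9 mg/L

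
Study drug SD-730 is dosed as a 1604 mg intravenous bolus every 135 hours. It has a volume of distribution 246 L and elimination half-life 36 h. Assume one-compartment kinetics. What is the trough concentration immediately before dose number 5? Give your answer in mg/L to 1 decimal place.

0.5 mg/L

f = (1/2)^(τ/t½) = (1/2)^(135/36) ≈ 0.0743.
C₀ = D/Vd = 1604/246 ≈ 6.520 mg/L.
Before the 5th dose, 4 doses have been given. Superposition: Cmin = C₀·(f + f² + … + f^4).
≈ 6.520 × (0.0743 + 0.0055 + 0.0004 + 0.0000) ≈ 6.520 × 0.0802 ≈ 0.523 mg/L.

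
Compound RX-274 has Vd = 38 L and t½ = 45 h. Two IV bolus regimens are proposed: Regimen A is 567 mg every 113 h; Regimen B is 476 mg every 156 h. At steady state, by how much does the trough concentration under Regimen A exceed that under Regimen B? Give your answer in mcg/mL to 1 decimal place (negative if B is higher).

Regimen A: f = (1/2)^(113/45) ≈ 0.1754; Cmin,ss = (567/38)·f/(1−f) ≈ 3.174 mcg/mL.
Regimen B: f = (1/2)^(156/45) ≈ 0.0905; Cmin,ss = (476/38)·f/(1−f) ≈ 1.246 mcg/mL.
Difference ≈ 3.174 − 1.246 ≈ 1.928 mcg/mL.

1.9 mcg/mL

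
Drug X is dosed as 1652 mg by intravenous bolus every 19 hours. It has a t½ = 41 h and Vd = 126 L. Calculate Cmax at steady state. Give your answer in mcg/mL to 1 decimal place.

47.7 mcg/mL

τ/t½ = 19/41 ≈ 0.46341, so fraction remaining f = (1/2)^(19/41) ≈ 0.7253.
Accumulation ratio R = 1/(1 − f) ≈ 1/0.2747 ≈ 3.6403.
Each bolus raises the concentration by D/Vd = 1652/126 ≈ 13.111 mcg/mL.
Cmax,ss = C₀/(1 − f) ≈ 13.111/0.2747 ≈ 47.728 mcg/mL.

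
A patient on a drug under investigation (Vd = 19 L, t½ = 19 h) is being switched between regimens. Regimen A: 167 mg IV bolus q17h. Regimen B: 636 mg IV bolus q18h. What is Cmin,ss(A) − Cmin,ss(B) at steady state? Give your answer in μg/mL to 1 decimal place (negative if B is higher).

Regimen A: f = (1/2)^(17/19) ≈ 0.5378; Cmin,ss = (167/19)·f/(1−f) ≈ 10.227 μg/mL.
Regimen B: f = (1/2)^(18/19) ≈ 0.5186; Cmin,ss = (636/19)·f/(1−f) ≈ 36.060 μg/mL.
Difference ≈ 10.227 − 36.060 ≈ -25.833 μg/mL.

-25.8 μg/mL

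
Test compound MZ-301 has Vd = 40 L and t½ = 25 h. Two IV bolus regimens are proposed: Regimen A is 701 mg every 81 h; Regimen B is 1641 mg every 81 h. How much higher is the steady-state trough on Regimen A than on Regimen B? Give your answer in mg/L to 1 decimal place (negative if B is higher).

-2.8 mg/L

Regimen A: f = (1/2)^(81/25) ≈ 0.1058; Cmin,ss = (701/40)·f/(1−f) ≈ 2.074 mg/L.
Regimen B: f = (1/2)^(81/25) ≈ 0.1058; Cmin,ss = (1641/40)·f/(1−f) ≈ 4.854 mg/L.
Difference ≈ 2.074 − 4.854 ≈ -2.780 mg/L.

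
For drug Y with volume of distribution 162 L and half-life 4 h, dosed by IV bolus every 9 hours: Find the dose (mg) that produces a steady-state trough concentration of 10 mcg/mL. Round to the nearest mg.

6086 mg

τ/t½ = 9/4 ≈ 2.25, so f = (1/2)^(9/4) ≈ 0.210224.
Cmin,ss = (D/Vd)·f/(1−f), so D = Cmin,ss·Vd·(1−f)/f.
D = 10 × 162 × (1−f)/f ≈ 10 × 162 × 3.75683 ≈ 6086.06 mg.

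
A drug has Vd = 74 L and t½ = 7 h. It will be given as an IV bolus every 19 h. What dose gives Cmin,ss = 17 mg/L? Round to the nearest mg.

6998 mg

τ/t½ = 19/7 ≈ 2.7143, so f = (1/2)^(19/7) ≈ 0.152377.
Cmin,ss = (D/Vd)·f/(1−f), so D = Cmin,ss·Vd·(1−f)/f.
D = 17 × 74 × (1−f)/f ≈ 17 × 74 × 5.56267 ≈ 6997.84 mg.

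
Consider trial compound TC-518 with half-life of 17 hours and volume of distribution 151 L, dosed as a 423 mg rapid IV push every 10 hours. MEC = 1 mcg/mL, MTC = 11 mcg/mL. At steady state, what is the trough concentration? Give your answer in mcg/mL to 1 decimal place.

5.6 mcg/mL

Over one 10-h interval, 10/17 ≈ 0.58824 half-lives elapse, leaving f ≈ 0.6652 of each dose.
At steady state, accumulation factor R = 1/(1 − e^(−kτ)) ≈ 2.9869.
Each bolus raises the concentration by D/Vd = 423/151 ≈ 2.801 mcg/mL.
Steady-state peak Cmax,ss = C₀·R ≈ 2.801 × 2.9869 ≈ 8.366 mcg/mL.
One interval later, Cmin,ss = Cmax,ss·e^(−kτ) ≈ 8.366 × 0.6652 ≈ 5.565 mcg/mL.
Trough 5.6 mcg/mL vs MEC 1 mcg/mL: adequate.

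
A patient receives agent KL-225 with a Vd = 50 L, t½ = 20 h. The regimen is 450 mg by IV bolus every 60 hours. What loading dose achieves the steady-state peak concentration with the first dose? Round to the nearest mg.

f = (1/2)^(60/20) ≈ 0.125000; accumulation ratio R = 1/(1−f) ≈ 1.14286.
Loading dose to hit Cmax,ss on first dose: D_load = D_maint·R ≈ 450 × 1.14286 ≈ 514.29 mg.

514 mg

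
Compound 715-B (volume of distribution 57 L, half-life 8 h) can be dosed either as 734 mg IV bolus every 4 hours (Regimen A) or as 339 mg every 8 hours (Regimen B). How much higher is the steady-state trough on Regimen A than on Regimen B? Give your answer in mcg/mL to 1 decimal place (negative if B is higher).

Regimen A: f = (1/2)^(4/8) ≈ 0.7071; Cmin,ss = (734/57)·f/(1−f) ≈ 31.087 mcg/mL.
Regimen B: f = (1/2)^(8/8) ≈ 0.5000; Cmin,ss = (339/57)·f/(1−f) ≈ 5.947 mcg/mL.
Difference ≈ 31.087 − 5.947 ≈ 25.140 mcg/mL.

25.1 mcg/mL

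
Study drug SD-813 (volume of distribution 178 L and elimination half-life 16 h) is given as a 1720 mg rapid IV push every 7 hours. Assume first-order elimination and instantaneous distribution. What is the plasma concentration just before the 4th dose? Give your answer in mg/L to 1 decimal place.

f = (1/2)^(τ/t½) = (1/2)^(7/16) ≈ 0.7384.
C₀ = D/Vd = 1720/178 ≈ 9.663 mg/L.
Before the 4th dose, 3 doses have been given. Superposition: Cmin = C₀·(f + f² + … + f^3).
≈ 9.663 × (0.7384 + 0.5452 + 0.4026) ≈ 9.663 × 1.6862 ≈ 16.294 mg/L.

16.3 mg/L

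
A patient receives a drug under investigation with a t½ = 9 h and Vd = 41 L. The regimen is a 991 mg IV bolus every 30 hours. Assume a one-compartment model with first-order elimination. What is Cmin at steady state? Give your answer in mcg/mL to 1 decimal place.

k = ln2/t½ = ln2/9 ≈ 0.077016 h⁻¹; fraction remaining f = e^(−kτ) = e^(−0.077016×30) ≈ 0.0992.
Each bolus raises the concentration by D/Vd = 991/41 ≈ 24.171 mcg/mL.
Steady-state trough Cmin,ss = C₀·f/(1−f) ≈ 24.171 × 0.0992/0.9008 ≈ 2.662 mcg/mL.

2.7 mcg/mL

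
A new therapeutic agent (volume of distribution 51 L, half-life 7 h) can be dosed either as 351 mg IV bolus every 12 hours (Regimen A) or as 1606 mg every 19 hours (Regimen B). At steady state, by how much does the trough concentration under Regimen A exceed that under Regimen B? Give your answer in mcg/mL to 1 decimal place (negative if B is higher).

Regimen A: f = (1/2)^(12/7) ≈ 0.3048; Cmin,ss = (351/51)·f/(1−f) ≈ 3.017 mcg/mL.
Regimen B: f = (1/2)^(19/7) ≈ 0.1524; Cmin,ss = (1606/51)·f/(1−f) ≈ 5.662 mcg/mL.
Difference ≈ 3.017 − 5.662 ≈ -2.645 mcg/mL.

-2.6 mcg/mL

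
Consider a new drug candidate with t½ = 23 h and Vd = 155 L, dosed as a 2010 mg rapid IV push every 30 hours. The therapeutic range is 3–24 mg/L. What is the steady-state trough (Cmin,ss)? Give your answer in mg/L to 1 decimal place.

8.8 mg/L

Over one 30-h interval, 30/23 ≈ 1.3043 half-lives elapse, leaving f ≈ 0.4049 of each dose.
At steady state, accumulation factor R = 1/(1 − e^(−kτ)) ≈ 1.6804.
Single-dose peak C₀ = D/Vd = 2010/155 ≈ 12.968 mg/L.
Steady-state peak Cmax,ss = C₀·R ≈ 12.968 × 1.6804 ≈ 21.791 mg/L.
Steady-state trough Cmin,ss = Cmax,ss·f ≈ 21.791 × 0.4049 ≈ 8.823 mg/L.
Trough 8.8 mg/L vs MEC 3 mg/L: adequate.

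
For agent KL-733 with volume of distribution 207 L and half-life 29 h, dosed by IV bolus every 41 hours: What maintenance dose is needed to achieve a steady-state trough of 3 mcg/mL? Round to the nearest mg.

τ/t½ = 41/29 ≈ 1.4138, so f = (1/2)^(41/29) ≈ 0.375324.
Cmin,ss = (D/Vd)·f/(1−f), so D = Cmin,ss·Vd·(1−f)/f.
D = 3 × 207 × (1−f)/f ≈ 3 × 207 × 1.66436 ≈ 1033.57 mg.

1034 mg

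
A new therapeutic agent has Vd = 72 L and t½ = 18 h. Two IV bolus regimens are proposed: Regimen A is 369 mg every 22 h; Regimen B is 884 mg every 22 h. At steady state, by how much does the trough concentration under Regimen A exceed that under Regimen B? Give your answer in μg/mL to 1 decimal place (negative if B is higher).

Regimen A: f = (1/2)^(22/18) ≈ 0.4286; Cmin,ss = (369/72)·f/(1−f) ≈ 3.844 μg/mL.
Regimen B: f = (1/2)^(22/18) ≈ 0.4286; Cmin,ss = (884/72)·f/(1−f) ≈ 9.209 μg/mL.
Difference ≈ 3.844 − 9.209 ≈ -5.365 μg/mL.

-5.4 μg/mL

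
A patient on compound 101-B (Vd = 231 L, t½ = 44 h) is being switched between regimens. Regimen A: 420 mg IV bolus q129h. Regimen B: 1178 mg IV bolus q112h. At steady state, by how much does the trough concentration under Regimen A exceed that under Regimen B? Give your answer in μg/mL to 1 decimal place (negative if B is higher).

-0.8 μg/mL

Regimen A: f = (1/2)^(129/44) ≈ 0.1310; Cmin,ss = (420/231)·f/(1−f) ≈ 0.274 μg/mL.
Regimen B: f = (1/2)^(112/44) ≈ 0.1713; Cmin,ss = (1178/231)·f/(1−f) ≈ 1.054 μg/mL.
Difference ≈ 0.274 − 1.054 ≈ -0.780 μg/mL.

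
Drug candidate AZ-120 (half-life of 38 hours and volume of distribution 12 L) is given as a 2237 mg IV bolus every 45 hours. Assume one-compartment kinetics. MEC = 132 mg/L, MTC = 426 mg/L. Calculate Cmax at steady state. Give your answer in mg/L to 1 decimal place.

τ/t½ = 45/38 ≈ 1.1842, so fraction remaining f = (1/2)^(45/38) ≈ 0.4401.
At steady state, accumulation factor R = 1/(1 − e^(−kτ)) ≈ 1.7860.
Single-dose peak C₀ = D/Vd = 2237/12 ≈ 186.417 mg/L.
Steady-state peak Cmax,ss = C₀·R ≈ 186.417 × 1.7860 ≈ 332.941 mg/L.
Peak 332.9 mg/L vs MTC 426 mg/L: below toxic threshold.

332.9 mg/L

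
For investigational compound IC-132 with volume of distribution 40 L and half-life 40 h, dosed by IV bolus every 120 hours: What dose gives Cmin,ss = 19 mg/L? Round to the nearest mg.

5320 mg

τ/t½ = 120/40 ≈ 3, so f = (1/2)^(120/40) ≈ 0.125000.
Cmin,ss = (D/Vd)·f/(1−f), so D = Cmin,ss·Vd·(1−f)/f.
D = 19 × 40 × (1−f)/f ≈ 19 × 40 × 7.00000 ≈ 5320.00 mg.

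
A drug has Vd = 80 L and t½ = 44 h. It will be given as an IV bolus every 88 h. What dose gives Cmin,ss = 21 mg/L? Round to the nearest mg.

5040 mg

τ/t½ = 88/44 ≈ 2, so f = (1/2)^(88/44) ≈ 0.250000.
Cmin,ss = (D/Vd)·f/(1−f), so D = Cmin,ss·Vd·(1−f)/f.
D = 21 × 80 × (1−f)/f ≈ 21 × 80 × 3.00000 ≈ 5040.00 mg.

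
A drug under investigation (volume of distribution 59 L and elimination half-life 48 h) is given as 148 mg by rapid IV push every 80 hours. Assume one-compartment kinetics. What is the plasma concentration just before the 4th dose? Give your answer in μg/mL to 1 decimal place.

1.1 μg/mL

f = (1/2)^(τ/t½) = (1/2)^(80/48) ≈ 0.3150.
C₀ = D/Vd = 148/59 ≈ 2.508 μg/mL.
Before the 4th dose, 3 doses have been given. Superposition: Cmin = C₀·(f + f² + … + f^3).
≈ 2.508 × (0.3150 + 0.0992 + 0.0313) ≈ 2.508 × 0.4455 ≈ 1.117 μg/mL.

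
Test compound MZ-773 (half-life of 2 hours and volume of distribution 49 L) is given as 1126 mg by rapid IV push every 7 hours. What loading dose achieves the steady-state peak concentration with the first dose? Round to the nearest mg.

1235 mg

f = (1/2)^(7/2) ≈ 0.088388; accumulation ratio R = 1/(1−f) ≈ 1.09696.
Loading dose to hit Cmax,ss on first dose: D_load = D_maint·R ≈ 1126 × 1.09696 ≈ 1235.18 mg.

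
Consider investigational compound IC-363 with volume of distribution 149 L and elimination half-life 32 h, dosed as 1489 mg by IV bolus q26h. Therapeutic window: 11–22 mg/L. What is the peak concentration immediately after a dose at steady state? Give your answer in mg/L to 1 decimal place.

k = ln2/t½ = ln2/32 ≈ 0.021661 h⁻¹; fraction remaining f = e^(−kτ) = e^(−0.021661×26) ≈ 0.5694.
At steady state, accumulation factor R = 1/(1 − e^(−kτ)) ≈ 2.3223.
Single-dose peak C₀ = D/Vd = 1489/149 ≈ 9.993 mg/L.
Steady-state peak Cmax,ss = C₀·R ≈ 9.993 × 2.3223 ≈ 23.207 mg/L.
Peak 23.2 mg/L vs MTC 22 mg/L: exceeds toxic threshold.

23.2 mg/L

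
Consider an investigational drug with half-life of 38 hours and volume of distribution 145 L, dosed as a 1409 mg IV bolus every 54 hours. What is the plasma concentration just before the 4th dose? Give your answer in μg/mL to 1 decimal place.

f = (1/2)^(τ/t½) = (1/2)^(54/38) ≈ 0.3734.
C₀ = D/Vd = 1409/145 ≈ 9.717 μg/mL.
Before the 4th dose, 3 doses have been given. Superposition: Cmin = C₀·(f + f² + … + f^3).
≈ 9.717 × (0.3734 + 0.1394 + 0.0521) ≈ 9.717 × 0.5649 ≈ 5.489 μg/mL.

5.5 μg/mL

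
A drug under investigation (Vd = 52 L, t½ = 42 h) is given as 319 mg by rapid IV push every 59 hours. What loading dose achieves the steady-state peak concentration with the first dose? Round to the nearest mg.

513 mg

f = (1/2)^(59/42) ≈ 0.377680; accumulation ratio R = 1/(1−f) ≈ 1.60689.
Loading dose to hit Cmax,ss on first dose: D_load = D_maint·R ≈ 319 × 1.60689 ≈ 512.60 mg.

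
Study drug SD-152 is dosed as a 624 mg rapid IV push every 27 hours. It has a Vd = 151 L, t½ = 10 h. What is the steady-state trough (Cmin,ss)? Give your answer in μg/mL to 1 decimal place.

Over one 27-h interval, 27/10 ≈ 2.7 half-lives elapse, leaving f ≈ 0.1539 of each dose.
Single-dose peak C₀ = D/Vd = 624/151 ≈ 4.132 μg/mL.
Steady-state trough Cmin,ss = C₀·f/(1−f) ≈ 4.132 × 0.1539/0.8461 ≈ 0.752 μg/mL.

0.8 μg/mL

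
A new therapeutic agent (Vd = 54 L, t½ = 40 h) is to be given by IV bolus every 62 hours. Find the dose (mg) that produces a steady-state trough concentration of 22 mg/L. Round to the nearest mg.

τ/t½ = 62/40 ≈ 1.55, so f = (1/2)^(62/40) ≈ 0.341510.
Cmin,ss = (D/Vd)·f/(1−f), so D = Cmin,ss·Vd·(1−f)/f.
D = 22 × 54 × (1−f)/f ≈ 22 × 54 × 1.92817 ≈ 2290.67 mg.

2291 mg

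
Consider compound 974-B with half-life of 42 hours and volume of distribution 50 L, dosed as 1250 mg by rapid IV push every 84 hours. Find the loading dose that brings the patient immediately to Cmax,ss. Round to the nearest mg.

1667 mg

f = (1/2)^(84/42) ≈ 0.250000; accumulation ratio R = 1/(1−f) ≈ 1.33333.
Loading dose to hit Cmax,ss on first dose: D_load = D_maint·R ≈ 1250 × 1.33333 ≈ 1666.66 mg.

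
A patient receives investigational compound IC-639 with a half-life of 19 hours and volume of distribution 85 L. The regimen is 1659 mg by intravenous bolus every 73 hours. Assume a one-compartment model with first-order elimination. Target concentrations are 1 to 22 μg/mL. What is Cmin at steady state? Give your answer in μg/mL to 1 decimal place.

1.5 μg/mL

k = ln2/t½ = ln2/19 ≈ 0.036481 h⁻¹; fraction remaining f = e^(−kτ) = e^(−0.036481×73) ≈ 0.0697.
Single-dose peak C₀ = D/Vd = 1659/85 ≈ 19.518 μg/mL.
Steady-state trough Cmin,ss = C₀·f/(1−f) ≈ 19.518 × 0.0697/0.9303 ≈ 1.462 μg/mL.
Trough 1.5 μg/mL vs MEC 1 μg/mL: adequate.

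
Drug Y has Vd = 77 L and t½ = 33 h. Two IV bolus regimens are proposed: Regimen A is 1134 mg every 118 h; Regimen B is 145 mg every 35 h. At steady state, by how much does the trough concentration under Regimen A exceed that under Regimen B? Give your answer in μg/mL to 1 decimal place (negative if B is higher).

Regimen A: f = (1/2)^(118/33) ≈ 0.0839; Cmin,ss = (1134/77)·f/(1−f) ≈ 1.349 μg/mL.
Regimen B: f = (1/2)^(35/33) ≈ 0.4794; Cmin,ss = (145/77)·f/(1−f) ≈ 1.734 μg/mL.
Difference ≈ 1.349 − 1.734 ≈ -0.385 μg/mL.

-0.4 μg/mL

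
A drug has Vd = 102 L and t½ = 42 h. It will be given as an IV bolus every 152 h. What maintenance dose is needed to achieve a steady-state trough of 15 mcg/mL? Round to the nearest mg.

τ/t½ = 152/42 ≈ 3.619, so f = (1/2)^(152/42) ≈ 0.081388.
Cmin,ss = (D/Vd)·f/(1−f), so D = Cmin,ss·Vd·(1−f)/f.
D = 15 × 102 × (1−f)/f ≈ 15 × 102 × 11.28682 ≈ 17268.83 mg.

17269 mg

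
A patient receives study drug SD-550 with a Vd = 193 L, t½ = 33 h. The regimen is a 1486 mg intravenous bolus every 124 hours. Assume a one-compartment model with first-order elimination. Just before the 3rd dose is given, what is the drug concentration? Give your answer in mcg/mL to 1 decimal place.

f = (1/2)^(τ/t½) = (1/2)^(124/33) ≈ 0.0739.
C₀ = D/Vd = 1486/193 ≈ 7.699 mcg/mL.
Before the 3rd dose, 2 doses have been given. Superposition: Cmin = C₀·(f + f²).
≈ 7.699 × (0.0739 + 0.0055) ≈ 7.699 × 0.0794 ≈ 0.611 mcg/mL.

0.6 mcg/mL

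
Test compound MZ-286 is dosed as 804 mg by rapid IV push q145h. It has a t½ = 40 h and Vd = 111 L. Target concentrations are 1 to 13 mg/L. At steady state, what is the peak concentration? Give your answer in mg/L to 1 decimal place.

7.9 mg/L

τ/t½ = 145/40 ≈ 3.625, so fraction remaining f = (1/2)^(145/40) ≈ 0.0811.
Accumulation ratio R = 1/(1 − f) ≈ 1/0.9189 ≈ 1.0883.
Each bolus raises the concentration by D/Vd = 804/111 ≈ 7.243 mg/L.
Steady-state peak Cmax,ss = C₀·R ≈ 7.243 × 1.0883 ≈ 7.883 mg/L.
Peak 7.9 mg/L vs MTC 13 mg/L: below toxic threshold.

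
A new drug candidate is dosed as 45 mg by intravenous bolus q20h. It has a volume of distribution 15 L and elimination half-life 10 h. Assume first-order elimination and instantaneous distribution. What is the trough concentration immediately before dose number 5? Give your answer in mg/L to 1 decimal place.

f = (1/2)^(τ/t½) = (1/2)^(20/10) ≈ 0.2500.
C₀ = D/Vd = 45/15 ≈ 3.000 mg/L.
Before the 5th dose, 4 doses have been given. Superposition: Cmin = C₀·(f + f² + … + f^4).
≈ 3.000 × (0.2500 + 0.0625 + 0.0156 + 0.0039) ≈ 3.000 × 0.3320 ≈ 0.996 mg/L.

1.0 mg/L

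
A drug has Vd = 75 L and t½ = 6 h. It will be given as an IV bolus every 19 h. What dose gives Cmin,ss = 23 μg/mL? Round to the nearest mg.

τ/t½ = 19/6 ≈ 3.1667, so f = (1/2)^(19/6) ≈ 0.111362.
Cmin,ss = (D/Vd)·f/(1−f), so D = Cmin,ss·Vd·(1−f)/f.
D = 23 × 75 × (1−f)/f ≈ 23 × 75 × 7.97972 ≈ 13765.02 mg.

13765 mg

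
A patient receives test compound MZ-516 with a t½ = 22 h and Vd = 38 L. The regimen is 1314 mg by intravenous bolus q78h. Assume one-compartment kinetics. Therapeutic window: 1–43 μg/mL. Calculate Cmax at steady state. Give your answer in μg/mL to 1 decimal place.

37.8 μg/mL

k = ln2/t½ = ln2/22 ≈ 0.031507 h⁻¹; fraction remaining f = e^(−kτ) = e^(−0.031507×78) ≈ 0.0856.
At steady state, accumulation factor R = 1/(1 − e^(−kτ)) ≈ 1.0936.
Each bolus raises the concentration by D/Vd = 1314/38 ≈ 34.579 μg/mL.
Steady-state peak Cmax,ss = C₀·R ≈ 34.579 × 1.0936 ≈ 37.816 μg/mL.
Peak 37.8 μg/mL vs MTC 43 μg/mL: below toxic threshold.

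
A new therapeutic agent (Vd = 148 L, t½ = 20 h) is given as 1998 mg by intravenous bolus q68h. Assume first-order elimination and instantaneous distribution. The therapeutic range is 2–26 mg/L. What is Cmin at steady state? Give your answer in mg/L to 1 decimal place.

k = ln2/t½ = ln2/20 ≈ 0.034657 h⁻¹; fraction remaining f = e^(−kτ) = e^(−0.034657×68) ≈ 0.0947.
Each bolus raises the concentration by D/Vd = 1998/148 ≈ 13.500 mg/L.
Steady-state trough Cmin,ss = C₀·f/(1−f) ≈ 13.500 × 0.0947/0.9053 ≈ 1.412 mg/L.
Trough 1.4 mg/L vs MEC 2 mg/L: subtherapeutic.

1.4 mg/L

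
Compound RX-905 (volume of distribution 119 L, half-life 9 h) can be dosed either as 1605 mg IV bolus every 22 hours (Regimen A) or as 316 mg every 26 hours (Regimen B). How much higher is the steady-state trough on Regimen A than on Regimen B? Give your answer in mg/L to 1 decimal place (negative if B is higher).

Regimen A: f = (1/2)^(22/9) ≈ 0.1837; Cmin,ss = (1605/119)·f/(1−f) ≈ 3.035 mg/L.
Regimen B: f = (1/2)^(26/9) ≈ 0.1350; Cmin,ss = (316/119)·f/(1−f) ≈ 0.414 mg/L.
Difference ≈ 3.035 − 0.414 ≈ 2.621 mg/L.

2.6 mg/L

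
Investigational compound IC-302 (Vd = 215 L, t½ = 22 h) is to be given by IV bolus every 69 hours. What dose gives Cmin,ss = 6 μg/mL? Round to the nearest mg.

τ/t½ = 69/22 ≈ 3.1364, so f = (1/2)^(69/22) ≈ 0.113726.
Cmin,ss = (D/Vd)·f/(1−f), so D = Cmin,ss·Vd·(1−f)/f.
D = 6 × 215 × (1−f)/f ≈ 6 × 215 × 7.79306 ≈ 10053.05 mg.

10053 mg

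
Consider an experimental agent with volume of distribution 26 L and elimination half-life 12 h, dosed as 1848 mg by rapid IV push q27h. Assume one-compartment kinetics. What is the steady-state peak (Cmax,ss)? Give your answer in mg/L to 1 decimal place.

90.0 mg/L

k = ln2/t½ = ln2/12 ≈ 0.057762 h⁻¹; fraction remaining f = e^(−kτ) = e^(−0.057762×27) ≈ 0.2102.
Accumulation ratio R = 1/(1 − f) ≈ 1/0.7898 ≈ 1.2661.
Each bolus raises the concentration by D/Vd = 1848/26 ≈ 71.077 mg/L.
Steady-state peak Cmax,ss = C₀·R ≈ 71.077 × 1.2661 ≈ 89.991 mg/L.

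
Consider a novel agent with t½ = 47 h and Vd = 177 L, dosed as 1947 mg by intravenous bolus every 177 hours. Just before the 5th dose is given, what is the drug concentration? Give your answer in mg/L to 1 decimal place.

f = (1/2)^(τ/t½) = (1/2)^(177/47) ≈ 0.0735.
C₀ = D/Vd = 1947/177 ≈ 11.000 mg/L.
Before the 5th dose, 4 doses have been given. Superposition: Cmin = C₀·(f + f² + … + f^4).
≈ 11.000 × (0.0735 + 0.0054 + 0.0004 + 0.0000) ≈ 11.000 × 0.0793 ≈ 0.872 mg/L.

0.9 mg/L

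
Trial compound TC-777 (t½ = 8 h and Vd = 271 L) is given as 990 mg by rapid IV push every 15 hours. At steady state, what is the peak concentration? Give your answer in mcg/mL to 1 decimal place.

τ/t½ = 15/8 ≈ 1.875, so fraction remaining f = (1/2)^(15/8) ≈ 0.2726.
At steady state, accumulation factor R = 1/(1 − e^(−kτ)) ≈ 1.3748.
Single-dose peak C₀ = D/Vd = 990/271 ≈ 3.653 mcg/mL.
Cmax,ss = C₀/(1 − f) ≈ 3.653/0.7274 ≈ 5.022 mcg/mL.

5.0 mcg/mL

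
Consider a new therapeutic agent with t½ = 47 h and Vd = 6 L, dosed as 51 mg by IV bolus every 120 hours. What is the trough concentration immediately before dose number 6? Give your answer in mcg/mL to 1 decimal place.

f = (1/2)^(τ/t½) = (1/2)^(120/47) ≈ 0.1704.
C₀ = D/Vd = 51/6 ≈ 8.500 mcg/mL.
Before the 6th dose, 5 doses have been given. Superposition: Cmin = C₀·(f + f² + … + f^5).
≈ 8.500 × (0.1704 + 0.0290 + 0.0049 + 0.0008 + 0.0001) ≈ 8.500 × 0.2052 ≈ 1.744 mcg/mL.

1.7 mcg/mL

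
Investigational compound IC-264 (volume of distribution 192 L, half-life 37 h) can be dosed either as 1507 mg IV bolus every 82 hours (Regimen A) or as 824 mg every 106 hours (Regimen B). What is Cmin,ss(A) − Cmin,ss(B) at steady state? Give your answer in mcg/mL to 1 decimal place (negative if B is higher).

Regimen A: f = (1/2)^(82/37) ≈ 0.2152; Cmin,ss = (1507/192)·f/(1−f) ≈ 2.152 mcg/mL.
Regimen B: f = (1/2)^(106/37) ≈ 0.1373; Cmin,ss = (824/192)·f/(1−f) ≈ 0.683 mcg/mL.
Difference ≈ 2.152 − 0.683 ≈ 1.469 mcg/mL.

1.5 mcg/mL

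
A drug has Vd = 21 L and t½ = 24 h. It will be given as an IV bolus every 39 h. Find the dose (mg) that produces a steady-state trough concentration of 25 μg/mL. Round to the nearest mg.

τ/t½ = 39/24 ≈ 1.625, so f = (1/2)^(39/24) ≈ 0.324210.
Cmin,ss = (D/Vd)·f/(1−f), so D = Cmin,ss·Vd·(1−f)/f.
D = 25 × 21 × (1−f)/f ≈ 25 × 21 × 2.08442 ≈ 1094.32 mg.

1094 mg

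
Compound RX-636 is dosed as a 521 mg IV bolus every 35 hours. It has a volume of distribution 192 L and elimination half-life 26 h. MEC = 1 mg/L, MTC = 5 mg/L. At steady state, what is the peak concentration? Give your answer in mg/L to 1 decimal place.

Over one 35-h interval, 35/26 ≈ 1.3462 half-lives elapse, leaving f ≈ 0.3933 of each dose.
Accumulation ratio R = 1/(1 − f) ≈ 1/0.6067 ≈ 1.6483.
Single-dose peak C₀ = D/Vd = 521/192 ≈ 2.714 mg/L.
Cmax,ss = C₀/(1 − f) ≈ 2.714/0.6067 ≈ 4.473 mg/L.
Peak 4.5 mg/L vs MTC 5 mg/L: below toxic threshold.

4.5 mg/L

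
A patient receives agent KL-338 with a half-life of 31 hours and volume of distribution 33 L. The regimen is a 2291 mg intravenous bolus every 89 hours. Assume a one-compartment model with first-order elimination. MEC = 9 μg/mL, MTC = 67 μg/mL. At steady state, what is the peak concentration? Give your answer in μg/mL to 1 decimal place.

80.4 μg/mL

k = ln2/t½ = ln2/31 ≈ 0.022360 h⁻¹; fraction remaining f = e^(−kτ) = e^(−0.022360×89) ≈ 0.1367.
Accumulation ratio R = 1/(1 − f) ≈ 1/0.8633 ≈ 1.1583.
Single-dose peak C₀ = D/Vd = 2291/33 ≈ 69.424 μg/mL.
Steady-state peak Cmax,ss = C₀·R ≈ 69.424 × 1.1583 ≈ 80.414 μg/mL.
Peak 80.4 μg/mL vs MTC 67 μg/mL: exceeds toxic threshold.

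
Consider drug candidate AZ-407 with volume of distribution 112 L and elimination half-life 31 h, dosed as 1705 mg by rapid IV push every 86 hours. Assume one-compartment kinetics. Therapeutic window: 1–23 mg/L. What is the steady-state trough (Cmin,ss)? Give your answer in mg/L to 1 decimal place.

k = ln2/t½ = ln2/31 ≈ 0.022360 h⁻¹; fraction remaining f = e^(−kτ) = e^(−0.022360×86) ≈ 0.1462.
Single-dose peak C₀ = D/Vd = 1705/112 ≈ 15.223 mg/L.
Steady-state trough Cmin,ss = C₀·f/(1−f) ≈ 15.223 × 0.1462/0.8538 ≈ 2.607 mg/L.
Trough 2.6 mg/L vs MEC 1 mg/L: adequate.

2.6 mg/L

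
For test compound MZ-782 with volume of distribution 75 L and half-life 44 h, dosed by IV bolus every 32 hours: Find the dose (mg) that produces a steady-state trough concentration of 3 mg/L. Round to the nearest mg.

147 mg

τ/t½ = 32/44 ≈ 0.72727, so f = (1/2)^(32/44) ≈ 0.604045.
Cmin,ss = (D/Vd)·f/(1−f), so D = Cmin,ss·Vd·(1−f)/f.
D = 3 × 75 × (1−f)/f ≈ 3 × 75 × 0.65551 ≈ 147.49 mg.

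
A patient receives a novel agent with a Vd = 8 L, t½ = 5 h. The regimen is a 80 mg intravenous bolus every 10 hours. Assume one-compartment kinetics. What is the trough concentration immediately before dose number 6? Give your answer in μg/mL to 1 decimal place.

3.3 μg/mL

f = (1/2)^(τ/t½) = (1/2)^(10/5) ≈ 0.2500.
C₀ = D/Vd = 80/8 ≈ 10.000 μg/mL.
Before the 6th dose, 5 doses have been given. Superposition: Cmin = C₀·(f + f² + … + f^5).
≈ 10.000 × (0.2500 + 0.0625 + 0.0156 + 0.0039 + 0.0010) ≈ 10.000 × 0.3330 ≈ 3.330 μg/mL.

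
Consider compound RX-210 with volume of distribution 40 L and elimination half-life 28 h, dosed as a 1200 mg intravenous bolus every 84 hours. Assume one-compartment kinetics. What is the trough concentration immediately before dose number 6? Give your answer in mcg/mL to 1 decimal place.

f = (1/2)^(τ/t½) = (1/2)^(84/28) ≈ 0.1250.
C₀ = D/Vd = 1200/40 ≈ 30.000 mcg/mL.
Before the 6th dose, 5 doses have been given. Superposition: Cmin = C₀·(f + f² + … + f^5).
≈ 30.000 × (0.1250 + 0.0156 + 0.0020 + 0.0002 + 0.0000) ≈ 30.000 × 0.1428 ≈ 4.284 mcg/mL.

4.3 mcg/mL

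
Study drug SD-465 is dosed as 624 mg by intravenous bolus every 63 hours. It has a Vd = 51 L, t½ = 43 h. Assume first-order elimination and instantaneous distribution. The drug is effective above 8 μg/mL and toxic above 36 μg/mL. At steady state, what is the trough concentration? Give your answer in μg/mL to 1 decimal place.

k = ln2/t½ = ln2/43 ≈ 0.016120 h⁻¹; fraction remaining f = e^(−kτ) = e^(−0.016120×63) ≈ 0.3622.
Accumulation ratio R = 1/(1 − f) ≈ 1/0.6378 ≈ 1.5679.
Each bolus raises the concentration by D/Vd = 624/51 ≈ 12.235 μg/mL.
Cmax,ss = C₀/(1 − f) ≈ 12.235/0.6378 ≈ 19.183 μg/mL.
Steady-state trough Cmin,ss = Cmax,ss·f ≈ 19.183 × 0.3622 ≈ 6.948 μg/mL.
Trough 6.9 μg/mL vs MEC 8 μg/mL: subtherapeutic.

6.9 μg/mL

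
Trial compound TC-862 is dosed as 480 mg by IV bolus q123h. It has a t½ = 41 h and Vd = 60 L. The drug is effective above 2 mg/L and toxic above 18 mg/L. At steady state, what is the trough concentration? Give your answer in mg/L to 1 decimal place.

The dosing interval is 3 half-lives, so f = 2^(−3) = 0.125.
At steady state, R = 1/(1 − 0.125) = 8/7.
Single-dose peak C₀ = D/Vd = 480/60 = 8 mg/L.
Steady-state peak Cmax,ss = C₀·R = 8 × 8/7 ≈ 9.143 mg/L.
Steady-state trough Cmin,ss = Cmax,ss·f ≈ 9.143 × 0.125 ≈ 1.143 mg/L.
Trough 1.1 mg/L vs MEC 2 mg/L: subtherapeutic.

1.1 mg/L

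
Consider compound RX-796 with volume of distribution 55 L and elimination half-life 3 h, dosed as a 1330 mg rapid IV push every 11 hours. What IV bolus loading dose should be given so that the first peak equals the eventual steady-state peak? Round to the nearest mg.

1444 mg

f = (1/2)^(11/3) ≈ 0.078745; accumulation ratio R = 1/(1−f) ≈ 1.08548.
Loading dose to hit Cmax,ss on first dose: D_load = D_maint·R ≈ 1330 × 1.08548 ≈ 1443.69 mg.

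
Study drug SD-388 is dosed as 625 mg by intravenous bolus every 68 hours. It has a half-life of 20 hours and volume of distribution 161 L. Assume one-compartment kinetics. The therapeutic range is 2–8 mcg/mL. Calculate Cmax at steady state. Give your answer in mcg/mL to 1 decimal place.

τ/t½ = 68/20 ≈ 3.4, so fraction remaining f = (1/2)^(68/20) ≈ 0.0947.
Accumulation ratio R = 1/(1 − f) ≈ 1/0.9053 ≈ 1.1046.
Single-dose peak C₀ = D/Vd = 625/161 ≈ 3.882 mcg/mL.
Steady-state peak Cmax,ss = C₀·R ≈ 3.882 × 1.1046 ≈ 4.288 mcg/mL.
Peak 4.3 mcg/mL vs MTC 8 mcg/mL: below toxic threshold.

4.3 mcg/mL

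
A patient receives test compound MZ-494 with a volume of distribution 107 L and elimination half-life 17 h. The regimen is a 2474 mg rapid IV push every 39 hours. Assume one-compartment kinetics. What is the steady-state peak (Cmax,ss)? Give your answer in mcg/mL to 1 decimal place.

k = ln2/t½ = ln2/17 ≈ 0.040773 h⁻¹; fraction remaining f = e^(−kτ) = e^(−0.040773×39) ≈ 0.2039.
Accumulation ratio R = 1/(1 − f) ≈ 1/0.7961 ≈ 1.2561.
Single-dose peak C₀ = D/Vd = 2474/107 ≈ 23.121 mcg/mL.
Steady-state peak Cmax,ss = C₀·R ≈ 23.121 × 1.2561 ≈ 29.042 mcg/mL.

29.0 mcg/mL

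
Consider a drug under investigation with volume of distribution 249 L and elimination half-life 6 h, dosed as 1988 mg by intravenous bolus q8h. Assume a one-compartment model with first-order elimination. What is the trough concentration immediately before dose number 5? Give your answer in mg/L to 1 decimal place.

5.1 mg/L

f = (1/2)^(τ/t½) = (1/2)^(8/6) ≈ 0.3969.
C₀ = D/Vd = 1988/249 ≈ 7.984 mg/L.
Before the 5th dose, 4 doses have been given. Superposition: Cmin = C₀·(f + f² + … + f^4).
≈ 7.984 × (0.3969 + 0.1575 + 0.0625 + 0.0248) ≈ 7.984 × 0.6417 ≈ 5.123 mg/L.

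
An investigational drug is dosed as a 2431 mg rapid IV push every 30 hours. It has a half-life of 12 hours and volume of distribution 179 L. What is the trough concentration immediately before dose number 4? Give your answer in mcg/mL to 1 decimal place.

2.9 mcg/mL

f = (1/2)^(τ/t½) = (1/2)^(30/12) ≈ 0.1768.
C₀ = D/Vd = 2431/179 ≈ 13.581 mcg/mL.
Before the 4th dose, 3 doses have been given. Superposition: Cmin = C₀·(f + f² + … + f^3).
≈ 13.581 × (0.1768 + 0.0313 + 0.0055) ≈ 13.581 × 0.2136 ≈ 2.901 mcg/mL.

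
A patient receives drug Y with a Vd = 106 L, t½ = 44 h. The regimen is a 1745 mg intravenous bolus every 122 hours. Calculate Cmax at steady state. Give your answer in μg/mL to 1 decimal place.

19.3 μg/mL

k = ln2/t½ = ln2/44 ≈ 0.015753 h⁻¹; fraction remaining f = e^(−kτ) = e^(−0.015753×122) ≈ 0.1463.
Accumulation ratio R = 1/(1 − f) ≈ 1/0.8537 ≈ 1.1714.
Single-dose peak C₀ = D/Vd = 1745/106 ≈ 16.462 μg/mL.
Steady-state peak Cmax,ss = C₀·R ≈ 16.462 × 1.1714 ≈ 19.284 μg/mL.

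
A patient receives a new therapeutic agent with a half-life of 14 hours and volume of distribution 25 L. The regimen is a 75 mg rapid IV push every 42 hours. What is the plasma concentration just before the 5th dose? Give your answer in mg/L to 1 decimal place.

0.4 mg/L

f = (1/2)^(τ/t½) = (1/2)^(42/14) ≈ 0.1250.
C₀ = D/Vd = 75/25 ≈ 3.000 mg/L.
Before the 5th dose, 4 doses have been given. Superposition: Cmin = C₀·(f + f² + … + f^4).
≈ 3.000 × (0.1250 + 0.0156 + 0.0020 + 0.0002) ≈ 3.000 × 0.1428 ≈ 0.428 mg/L.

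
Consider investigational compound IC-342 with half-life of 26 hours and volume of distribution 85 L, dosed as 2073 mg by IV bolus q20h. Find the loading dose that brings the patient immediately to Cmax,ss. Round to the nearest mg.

f = (1/2)^(20/26) ≈ 0.586730; accumulation ratio R = 1/(1−f) ≈ 2.41973.
Loading dose to hit Cmax,ss on first dose: D_load = D_maint·R ≈ 2073 × 2.41973 ≈ 5016.10 mg.

5016 mg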